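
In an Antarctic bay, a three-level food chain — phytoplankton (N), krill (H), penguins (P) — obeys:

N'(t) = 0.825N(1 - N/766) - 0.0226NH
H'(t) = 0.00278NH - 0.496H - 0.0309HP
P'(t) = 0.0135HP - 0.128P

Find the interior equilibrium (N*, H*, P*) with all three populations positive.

N* ≈ 567, H* ≈ 9.48, P* ≈ 35

From dP/dt = 0: 0.0135H* = 0.128, so H* = 9.48.
From dN/dt = 0: 0.825(1 - N*/766) = 0.0226·9.48, giving N* = 766·(1 - 0.26) = 567.
From dH/dt = 0: 0.00278·567 - 0.496 = 0.0309P*, so P* = 1.08/0.0309 = 35.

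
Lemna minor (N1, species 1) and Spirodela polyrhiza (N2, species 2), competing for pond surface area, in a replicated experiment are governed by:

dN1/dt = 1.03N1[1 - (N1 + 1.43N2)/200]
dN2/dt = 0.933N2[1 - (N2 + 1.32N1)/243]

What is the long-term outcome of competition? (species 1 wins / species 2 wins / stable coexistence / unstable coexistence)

Compare the nullcline intercepts: K1/α12 = 200/1.43 = 140 < K2 = 243; K2/α21 = 243/1.32 = 184 < K1 = 200.
Since both are reversed, neither can invade when rare; the interior point is a saddle.

unstable coexistence (outcome depends on initial conditions)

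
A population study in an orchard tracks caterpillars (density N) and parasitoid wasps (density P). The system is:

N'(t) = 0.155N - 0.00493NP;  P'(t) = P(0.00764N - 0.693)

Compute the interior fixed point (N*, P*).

N* ≈ 90.7, P* ≈ 31.4

Set dP/dt = 0 with P > 0: 0.00764N - 0.693 = 0, so N* = 0.693/0.00764 = 90.7.
Set dN/dt = 0 with N > 0: 0.155 - 0.00493P = 0, so P* = 0.155/0.00493 = 31.4.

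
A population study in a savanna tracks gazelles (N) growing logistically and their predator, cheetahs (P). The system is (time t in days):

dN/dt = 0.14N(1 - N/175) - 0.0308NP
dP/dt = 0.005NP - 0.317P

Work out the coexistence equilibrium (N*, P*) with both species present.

From dP/dt = 0 with P > 0: 0.005N* = 0.317, so N* = 63.4.
Substitute into dN/dt = 0: 0.14(1 - 63.4/175) = 0.0308P*.
The bracket is 0.638, giving P* = 0.0893/0.0308 = 2.9.

N* ≈ 63.4, P* ≈ 2.9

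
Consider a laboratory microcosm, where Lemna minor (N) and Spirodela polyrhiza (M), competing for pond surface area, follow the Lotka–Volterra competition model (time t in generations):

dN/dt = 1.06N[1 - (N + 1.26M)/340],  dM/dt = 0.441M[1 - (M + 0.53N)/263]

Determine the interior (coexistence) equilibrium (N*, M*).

Setting both brackets to zero gives the nullclines N + 1.26M = 340 and 0.53N + M = 263.
Substituting M = 263 - 0.53N into the first: N(1 - 1.26·0.53) = 340 - 1.26·263.
So N* = 8.62/0.332 = 25.9, and then M* = 263 - 0.53·25.9 = 249.

N* ≈ 25.9, M* ≈ 249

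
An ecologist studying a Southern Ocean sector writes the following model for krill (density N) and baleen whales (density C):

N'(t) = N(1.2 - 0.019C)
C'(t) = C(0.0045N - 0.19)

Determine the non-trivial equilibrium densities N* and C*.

N* ≈ 42.2, C* ≈ 63.2

Set dC/dt = 0 with C > 0: 0.0045N - 0.19 = 0, so N* = 0.19/0.0045 = 42.2.
Set dN/dt = 0 with N > 0: 1.2 - 0.019C = 0, so C* = 1.2/0.019 = 63.2.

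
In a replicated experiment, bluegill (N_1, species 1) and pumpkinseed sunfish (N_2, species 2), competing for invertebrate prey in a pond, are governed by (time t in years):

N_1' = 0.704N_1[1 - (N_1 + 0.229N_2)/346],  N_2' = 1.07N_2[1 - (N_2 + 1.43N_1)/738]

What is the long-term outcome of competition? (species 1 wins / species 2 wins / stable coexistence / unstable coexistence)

Compare the nullcline intercepts: K1/α12 = 346/0.229 = 1510 > K2 = 738; K2/α21 = 738/1.43 = 516 > K1 = 346.
Since both inequalities hold, each species can invade when rare, so the interior equilibrium is stable.

stable coexistence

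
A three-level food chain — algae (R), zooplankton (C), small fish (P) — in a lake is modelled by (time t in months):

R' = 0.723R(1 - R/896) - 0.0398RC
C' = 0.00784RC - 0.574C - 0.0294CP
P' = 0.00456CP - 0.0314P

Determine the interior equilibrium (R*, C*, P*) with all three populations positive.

From dP/dt = 0: 0.00456C* = 0.0314, so C* = 6.89.
From dR/dt = 0: 0.723(1 - R*/896) = 0.0398·6.89, giving R* = 896·(1 - 0.379) = 556.
From dC/dt = 0: 0.00784·556 - 0.574 = 0.0294P*, so P* = 3.79/0.0294 = 129.

R* ≈ 556, C* ≈ 6.89, P* ≈ 129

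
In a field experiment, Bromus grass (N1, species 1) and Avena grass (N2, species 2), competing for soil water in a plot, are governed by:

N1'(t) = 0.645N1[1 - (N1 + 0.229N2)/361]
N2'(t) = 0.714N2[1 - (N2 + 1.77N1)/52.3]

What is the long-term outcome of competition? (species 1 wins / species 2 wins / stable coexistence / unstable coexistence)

Compare the nullcline intercepts: K1/α12 = 361/0.229 = 1580 > K2 = 52.3; K2/α21 = 52.3/1.77 = 29.5 < K1 = 361.
Since the inequalities point opposite ways, species 1 can invade but species 2 cannot.

species 1 excludes species 2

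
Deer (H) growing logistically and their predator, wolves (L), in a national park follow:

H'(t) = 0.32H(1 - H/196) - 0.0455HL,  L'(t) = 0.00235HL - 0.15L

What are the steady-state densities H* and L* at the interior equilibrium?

From dL/dt = 0 with L > 0: 0.00235H* = 0.15, so H* = 63.8.
Substitute into dH/dt = 0: 0.32(1 - 63.8/196) = 0.0455L*.
The bracket is 0.674, giving L* = 0.216/0.0455 = 4.74.

H* ≈ 63.8, L* ≈ 4.74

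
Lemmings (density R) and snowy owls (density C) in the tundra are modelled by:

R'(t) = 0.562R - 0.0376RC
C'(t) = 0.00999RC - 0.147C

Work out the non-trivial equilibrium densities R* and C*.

R* ≈ 14.7, C* ≈ 14.9

Set dC/dt = 0 with C > 0: 0.00999R - 0.147 = 0, so R* = 0.147/0.00999 = 14.7.
Set dR/dt = 0 with R > 0: 0.562 - 0.0376C = 0, so C* = 0.562/0.0376 = 14.9.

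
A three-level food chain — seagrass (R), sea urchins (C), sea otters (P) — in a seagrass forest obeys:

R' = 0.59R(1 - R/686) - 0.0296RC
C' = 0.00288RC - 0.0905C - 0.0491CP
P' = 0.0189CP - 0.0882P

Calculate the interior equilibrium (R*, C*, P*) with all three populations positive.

From dP/dt = 0: 0.0189C* = 0.0882, so C* = 4.67.
From dR/dt = 0: 0.59(1 - R*/686) = 0.0296·4.67, giving R* = 686·(1 - 0.234) = 525.
From dC/dt = 0: 0.00288·525 - 0.0905 = 0.0491P*, so P* = 1.42/0.0491 = 29.

R* ≈ 525, C* ≈ 4.67, P* ≈ 29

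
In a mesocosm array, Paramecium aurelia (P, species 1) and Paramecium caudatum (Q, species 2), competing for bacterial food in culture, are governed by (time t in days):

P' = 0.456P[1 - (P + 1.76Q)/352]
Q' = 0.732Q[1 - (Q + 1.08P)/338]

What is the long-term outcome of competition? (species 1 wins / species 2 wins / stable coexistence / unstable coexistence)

unstable coexistence (outcome depends on initial conditions)

Compare the nullcline intercepts: K1/α12 = 352/1.76 = 200 < K2 = 338; K2/α21 = 338/1.08 = 313 < K1 = 352.
Since both are reversed, neither can invade when rare; the interior point is a saddle.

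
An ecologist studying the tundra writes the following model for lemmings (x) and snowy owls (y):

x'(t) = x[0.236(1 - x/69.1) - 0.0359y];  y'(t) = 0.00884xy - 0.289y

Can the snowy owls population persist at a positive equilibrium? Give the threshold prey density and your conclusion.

Threshold x = 32.7; K > 32.7, so yes, the predator persists.

The predator equation gives dy/dt > 0 only when x > 0.289/0.00884 = 32.7.
Without the predator, x → K = 69.1. Since 69.1 > 32.7, the predator can invade and persist.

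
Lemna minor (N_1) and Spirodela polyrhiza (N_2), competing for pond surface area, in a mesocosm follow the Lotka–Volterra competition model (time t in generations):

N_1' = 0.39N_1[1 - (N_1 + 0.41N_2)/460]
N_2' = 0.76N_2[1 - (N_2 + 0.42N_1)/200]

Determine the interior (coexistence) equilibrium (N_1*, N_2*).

N_1* ≈ 457, N_2* ≈ 8.21

Setting both brackets to zero gives the nullclines N_1 + 0.41N_2 = 460 and 0.42N_1 + N_2 = 200.
Substituting N_2 = 200 - 0.42N_1 into the first: N_1(1 - 0.41·0.42) = 460 - 0.41·200.
So N_1* = 378/0.828 = 457, and then N_2* = 200 - 0.42·457 = 8.21.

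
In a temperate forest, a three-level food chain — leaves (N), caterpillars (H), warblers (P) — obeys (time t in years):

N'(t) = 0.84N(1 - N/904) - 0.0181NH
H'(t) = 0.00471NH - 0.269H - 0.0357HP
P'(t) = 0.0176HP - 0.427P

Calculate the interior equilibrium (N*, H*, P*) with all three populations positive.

N* ≈ 431, H* ≈ 24.3, P* ≈ 49.4

From dP/dt = 0: 0.0176H* = 0.427, so H* = 24.3.
From dN/dt = 0: 0.84(1 - N*/904) = 0.0181·24.3, giving N* = 904·(1 - 0.523) = 431.
From dH/dt = 0: 0.00471·431 - 0.269 = 0.0357P*, so P* = 1.76/0.0357 = 49.4.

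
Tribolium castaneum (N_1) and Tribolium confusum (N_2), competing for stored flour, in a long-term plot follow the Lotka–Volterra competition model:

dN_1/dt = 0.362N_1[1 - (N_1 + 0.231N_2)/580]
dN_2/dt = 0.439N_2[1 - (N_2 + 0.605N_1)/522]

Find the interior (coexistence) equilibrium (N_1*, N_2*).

Setting both brackets to zero gives the nullclines N_1 + 0.231N_2 = 580 and 0.605N_1 + N_2 = 522.
Substituting N_2 = 522 - 0.605N_1 into the first: N_1(1 - 0.231·0.605) = 580 - 0.231·522.
So N_1* = 459/0.86 = 534, and then N_2* = 522 - 0.605·534 = 199.

N_1* ≈ 534, N_2* ≈ 199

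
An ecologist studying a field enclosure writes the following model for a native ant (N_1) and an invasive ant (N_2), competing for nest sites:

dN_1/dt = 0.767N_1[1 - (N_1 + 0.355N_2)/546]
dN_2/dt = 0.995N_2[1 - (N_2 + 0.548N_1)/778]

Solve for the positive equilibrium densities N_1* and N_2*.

Setting both brackets to zero gives the nullclines N_1 + 0.355N_2 = 546 and 0.548N_1 + N_2 = 778.
Substituting N_2 = 778 - 0.548N_1 into the first: N_1(1 - 0.355·0.548) = 546 - 0.355·778.
So N_1* = 270/0.805 = 335, and then N_2* = 778 - 0.548·335 = 594.

N_1* ≈ 335, N_2* ≈ 594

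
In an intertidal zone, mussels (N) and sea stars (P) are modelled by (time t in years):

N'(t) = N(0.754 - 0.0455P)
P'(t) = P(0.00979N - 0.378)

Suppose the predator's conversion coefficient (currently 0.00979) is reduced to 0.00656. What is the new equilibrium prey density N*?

N* ≈ 57.6

At the interior fixed point, setting dP/dt = 0 with P > 0 fixes N* = (predator death rate)/(NP coefficient) — independent of the other coefficients.
With the change, N* = 0.378/0.00656 = 57.6; it rises from 38.6.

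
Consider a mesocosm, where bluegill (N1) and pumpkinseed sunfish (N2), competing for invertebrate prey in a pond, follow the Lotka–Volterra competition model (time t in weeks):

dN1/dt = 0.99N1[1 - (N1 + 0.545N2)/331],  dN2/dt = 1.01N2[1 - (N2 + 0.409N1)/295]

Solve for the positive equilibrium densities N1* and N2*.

Setting both brackets to zero gives the nullclines N1 + 0.545N2 = 331 and 0.409N1 + N2 = 295.
Substituting N2 = 295 - 0.409N1 into the first: N1(1 - 0.545·0.409) = 331 - 0.545·295.
So N1* = 170/0.777 = 219, and then N2* = 295 - 0.409·219 = 205.

N1* ≈ 219, N2* ≈ 205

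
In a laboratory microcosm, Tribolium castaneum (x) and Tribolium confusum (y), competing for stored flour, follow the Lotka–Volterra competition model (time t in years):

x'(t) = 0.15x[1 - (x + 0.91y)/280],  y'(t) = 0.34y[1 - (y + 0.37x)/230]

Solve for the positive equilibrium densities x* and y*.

x* ≈ 107, y* ≈ 191

Setting both brackets to zero gives the nullclines x + 0.91y = 280 and 0.37x + y = 230.
Substituting y = 230 - 0.37x into the first: x(1 - 0.91·0.37) = 280 - 0.91·230.
So x* = 70.7/0.663 = 107, and then y* = 230 - 0.37·107 = 191.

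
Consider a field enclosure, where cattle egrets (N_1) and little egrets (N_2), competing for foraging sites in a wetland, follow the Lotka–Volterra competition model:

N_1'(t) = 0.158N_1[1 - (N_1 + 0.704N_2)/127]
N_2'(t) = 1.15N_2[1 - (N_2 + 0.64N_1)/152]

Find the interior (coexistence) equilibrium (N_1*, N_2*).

Setting both brackets to zero gives the nullclines N_1 + 0.704N_2 = 127 and 0.64N_1 + N_2 = 152.
Substituting N_2 = 152 - 0.64N_1 into the first: N_1(1 - 0.704·0.64) = 127 - 0.704·152.
So N_1* = 20/0.549 = 36.4, and then N_2* = 152 - 0.64·36.4 = 129.

N_1* ≈ 36.4, N_2* ≈ 129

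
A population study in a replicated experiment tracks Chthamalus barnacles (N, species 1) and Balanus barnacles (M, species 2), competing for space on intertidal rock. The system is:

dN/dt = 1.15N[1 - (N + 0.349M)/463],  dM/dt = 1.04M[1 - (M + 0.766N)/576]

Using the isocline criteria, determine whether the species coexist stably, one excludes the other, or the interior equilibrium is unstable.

Compare the nullcline intercepts: K1/α12 = 463/0.349 = 1330 > K2 = 576; K2/α21 = 576/0.766 = 752 > K1 = 463.
Since both inequalities hold, each species can invade when rare, so the interior equilibrium is stable.

stable coexistence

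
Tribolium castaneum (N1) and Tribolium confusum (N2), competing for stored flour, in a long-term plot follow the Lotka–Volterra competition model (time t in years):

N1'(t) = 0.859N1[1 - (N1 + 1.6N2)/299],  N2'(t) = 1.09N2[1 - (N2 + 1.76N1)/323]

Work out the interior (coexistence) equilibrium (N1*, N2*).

N1* ≈ 120, N2* ≈ 112

Setting both brackets to zero gives the nullclines N1 + 1.6N2 = 299 and 1.76N1 + N2 = 323.
Substituting N2 = 323 - 1.76N1 into the first: N1(1 - 1.6·1.76) = 299 - 1.6·323.
So N1* = -218/-1.82 = 120, and then N2* = 323 - 1.76·120 = 112.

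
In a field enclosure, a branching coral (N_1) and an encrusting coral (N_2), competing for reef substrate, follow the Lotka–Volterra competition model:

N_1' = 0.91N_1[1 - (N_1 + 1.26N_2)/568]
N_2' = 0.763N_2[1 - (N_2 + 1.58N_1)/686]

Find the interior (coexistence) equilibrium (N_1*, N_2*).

N_1* ≈ 299, N_2* ≈ 213

Setting both brackets to zero gives the nullclines N_1 + 1.26N_2 = 568 and 1.58N_1 + N_2 = 686.
Substituting N_2 = 686 - 1.58N_1 into the first: N_1(1 - 1.26·1.58) = 568 - 1.26·686.
So N_1* = -296/-0.991 = 299, and then N_2* = 686 - 1.58·299 = 213.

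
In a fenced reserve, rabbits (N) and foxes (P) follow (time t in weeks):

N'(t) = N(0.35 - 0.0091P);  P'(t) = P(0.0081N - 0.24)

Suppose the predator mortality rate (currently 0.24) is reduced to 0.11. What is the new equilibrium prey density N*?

N* ≈ 13.6

At the interior fixed point, setting dP/dt = 0 with P > 0 fixes N* = (predator death rate)/(NP coefficient) — independent of the other coefficients.
With the change, N* = 0.11/0.0081 = 13.6; it falls from 29.6.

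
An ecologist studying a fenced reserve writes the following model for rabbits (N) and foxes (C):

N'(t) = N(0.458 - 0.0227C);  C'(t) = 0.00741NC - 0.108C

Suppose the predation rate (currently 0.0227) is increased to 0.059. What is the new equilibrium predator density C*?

C* ≈ 7.76

At the interior fixed point, setting dN/dt = 0 with N > 0 fixes C* = (prey growth rate)/(NC coefficient) — independent of the other coefficients.
With the change, C* = 0.458/0.059 = 7.76; it falls from 20.2.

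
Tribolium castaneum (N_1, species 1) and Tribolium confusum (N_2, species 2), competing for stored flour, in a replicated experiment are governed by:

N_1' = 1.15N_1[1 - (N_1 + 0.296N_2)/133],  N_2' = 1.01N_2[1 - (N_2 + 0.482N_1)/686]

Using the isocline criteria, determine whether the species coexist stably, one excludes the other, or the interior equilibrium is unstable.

Compare the nullcline intercepts: K1/α12 = 133/0.296 = 449 < K2 = 686; K2/α21 = 686/0.482 = 1420 > K1 = 133.
Since the inequalities point opposite ways, species 2 can invade but species 1 cannot.

species 2 excludes species 1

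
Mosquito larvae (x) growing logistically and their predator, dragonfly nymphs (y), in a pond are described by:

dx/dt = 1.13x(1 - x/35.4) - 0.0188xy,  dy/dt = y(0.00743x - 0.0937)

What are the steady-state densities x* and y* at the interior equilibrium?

x* ≈ 12.6, y* ≈ 38.7

From dy/dt = 0 with y > 0: 0.00743x* = 0.0937, so x* = 12.6.
Substitute into dx/dt = 0: 1.13(1 - 12.6/35.4) = 0.0188y*.
The bracket is 0.644, giving y* = 0.727/0.0188 = 38.7.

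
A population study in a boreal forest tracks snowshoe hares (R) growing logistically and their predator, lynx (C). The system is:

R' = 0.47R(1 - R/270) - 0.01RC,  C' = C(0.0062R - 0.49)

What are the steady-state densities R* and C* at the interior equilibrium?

R* ≈ 79, C* ≈ 33.2

From dC/dt = 0 with C > 0: 0.0062R* = 0.49, so R* = 79.
Substitute into dR/dt = 0: 0.47(1 - 79/270) = 0.01C*.
The bracket is 0.707, giving C* = 0.332/0.01 = 33.2.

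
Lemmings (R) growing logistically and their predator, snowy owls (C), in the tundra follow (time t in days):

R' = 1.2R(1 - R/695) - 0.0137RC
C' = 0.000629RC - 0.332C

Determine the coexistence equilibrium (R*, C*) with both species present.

From dC/dt = 0 with C > 0: 0.000629R* = 0.332, so R* = 528.
Substitute into dR/dt = 0: 1.2(1 - 528/695) = 0.0137C*.
The bracket is 0.241, giving C* = 0.289/0.0137 = 21.1.

R* ≈ 528, C* ≈ 21.1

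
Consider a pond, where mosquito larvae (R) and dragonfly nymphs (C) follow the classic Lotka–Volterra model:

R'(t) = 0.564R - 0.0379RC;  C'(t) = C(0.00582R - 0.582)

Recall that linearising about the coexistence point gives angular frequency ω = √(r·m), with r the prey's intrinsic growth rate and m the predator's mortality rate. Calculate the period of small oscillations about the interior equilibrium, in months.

Here r = 0.564 and m = 0.582, so r·m = 0.328.
ω = √0.328 = 0.573 per month, hence T = 2π/ω ≈ 11 months.

T ≈ 11 months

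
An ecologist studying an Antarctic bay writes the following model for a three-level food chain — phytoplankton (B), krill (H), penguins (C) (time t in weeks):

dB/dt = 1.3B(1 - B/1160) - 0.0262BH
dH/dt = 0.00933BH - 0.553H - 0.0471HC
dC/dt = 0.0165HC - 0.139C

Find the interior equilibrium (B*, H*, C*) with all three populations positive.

From dC/dt = 0: 0.0165H* = 0.139, so H* = 8.42.
From dB/dt = 0: 1.3(1 - B*/1160) = 0.0262·8.42, giving B* = 1160·(1 - 0.17) = 963.
From dH/dt = 0: 0.00933·963 - 0.553 = 0.0471C*, so C* = 8.43/0.0471 = 179.

B* ≈ 963, H* ≈ 8.42, C* ≈ 179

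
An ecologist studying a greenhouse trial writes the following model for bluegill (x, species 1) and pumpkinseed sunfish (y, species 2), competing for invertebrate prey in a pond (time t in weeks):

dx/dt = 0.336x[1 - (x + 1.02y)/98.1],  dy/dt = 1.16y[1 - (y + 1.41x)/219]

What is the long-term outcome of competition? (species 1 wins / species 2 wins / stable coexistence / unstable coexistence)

Compare the nullcline intercepts: K1/α12 = 98.1/1.02 = 96.2 < K2 = 219; K2/α21 = 219/1.41 = 155 > K1 = 98.1.
Since the inequalities point opposite ways, species 2 can invade but species 1 cannot.

species 2 excludes species 1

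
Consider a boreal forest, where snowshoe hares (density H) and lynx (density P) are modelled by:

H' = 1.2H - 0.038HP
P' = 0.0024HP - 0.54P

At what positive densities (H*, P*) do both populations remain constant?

H* ≈ 225, P* ≈ 31.6

Set dP/dt = 0 with P > 0: 0.0024H - 0.54 = 0, so H* = 0.54/0.0024 = 225.
Set dH/dt = 0 with H > 0: 1.2 - 0.038P = 0, so P* = 1.2/0.038 = 31.6.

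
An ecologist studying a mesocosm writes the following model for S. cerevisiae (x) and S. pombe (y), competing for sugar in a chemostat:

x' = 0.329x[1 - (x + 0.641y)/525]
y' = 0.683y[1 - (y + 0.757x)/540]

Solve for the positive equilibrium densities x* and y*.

Setting both brackets to zero gives the nullclines x + 0.641y = 525 and 0.757x + y = 540.
Substituting y = 540 - 0.757x into the first: x(1 - 0.641·0.757) = 525 - 0.641·540.
So x* = 179/0.515 = 347, and then y* = 540 - 0.757·347 = 277.

x* ≈ 347, y* ≈ 277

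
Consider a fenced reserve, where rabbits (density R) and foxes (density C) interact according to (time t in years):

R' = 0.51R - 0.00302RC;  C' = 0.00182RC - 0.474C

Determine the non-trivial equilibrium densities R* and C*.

Set dC/dt = 0 with C > 0: 0.00182R - 0.474 = 0, so R* = 0.474/0.00182 = 260.
Set dR/dt = 0 with R > 0: 0.51 - 0.00302C = 0, so C* = 0.51/0.00302 = 169.

R* ≈ 260, C* ≈ 169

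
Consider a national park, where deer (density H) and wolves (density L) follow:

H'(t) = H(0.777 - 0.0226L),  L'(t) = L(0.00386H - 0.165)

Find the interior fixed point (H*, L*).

Set dL/dt = 0 with L > 0: 0.00386H - 0.165 = 0, so H* = 0.165/0.00386 = 42.7.
Set dH/dt = 0 with H > 0: 0.777 - 0.0226L = 0, so L* = 0.777/0.0226 = 34.4.

H* ≈ 42.7, L* ≈ 34.4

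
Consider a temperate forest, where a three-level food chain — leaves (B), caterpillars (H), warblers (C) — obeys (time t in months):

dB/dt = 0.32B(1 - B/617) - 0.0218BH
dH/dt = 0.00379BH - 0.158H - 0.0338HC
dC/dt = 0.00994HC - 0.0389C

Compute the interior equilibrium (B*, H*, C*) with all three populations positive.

B* ≈ 453, H* ≈ 3.91, C* ≈ 46.1

From dC/dt = 0: 0.00994H* = 0.0389, so H* = 3.91.
From dB/dt = 0: 0.32(1 - B*/617) = 0.0218·3.91, giving B* = 617·(1 - 0.267) = 453.
From dH/dt = 0: 0.00379·453 - 0.158 = 0.0338C*, so C* = 1.56/0.0338 = 46.1.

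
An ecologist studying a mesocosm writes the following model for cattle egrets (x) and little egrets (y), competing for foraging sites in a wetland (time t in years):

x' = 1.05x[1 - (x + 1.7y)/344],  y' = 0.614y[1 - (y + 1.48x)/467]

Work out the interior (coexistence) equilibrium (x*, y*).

x* ≈ 297, y* ≈ 27.8

Setting both brackets to zero gives the nullclines x + 1.7y = 344 and 1.48x + y = 467.
Substituting y = 467 - 1.48x into the first: x(1 - 1.7·1.48) = 344 - 1.7·467.
So x* = -450/-1.52 = 297, and then y* = 467 - 1.48·297 = 27.8.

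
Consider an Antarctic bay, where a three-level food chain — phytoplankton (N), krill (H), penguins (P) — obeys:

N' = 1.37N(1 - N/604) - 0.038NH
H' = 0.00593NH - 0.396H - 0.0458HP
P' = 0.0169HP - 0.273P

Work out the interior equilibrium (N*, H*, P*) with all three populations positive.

From dP/dt = 0: 0.0169H* = 0.273, so H* = 16.2.
From dN/dt = 0: 1.37(1 - N*/604) = 0.038·16.2, giving N* = 604·(1 - 0.448) = 333.
From dH/dt = 0: 0.00593·333 - 0.396 = 0.0458P*, so P* = 1.58/0.0458 = 34.5.

N* ≈ 333, H* ≈ 16.2, P* ≈ 34.5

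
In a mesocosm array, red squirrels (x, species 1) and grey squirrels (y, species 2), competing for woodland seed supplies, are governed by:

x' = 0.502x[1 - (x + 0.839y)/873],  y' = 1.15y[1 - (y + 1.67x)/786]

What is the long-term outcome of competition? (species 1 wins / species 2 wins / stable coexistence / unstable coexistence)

Compare the nullcline intercepts: K1/α12 = 873/0.839 = 1040 > K2 = 786; K2/α21 = 786/1.67 = 471 < K1 = 873.
Since the inequalities point opposite ways, species 1 can invade but species 2 cannot.

species 1 excludes species 2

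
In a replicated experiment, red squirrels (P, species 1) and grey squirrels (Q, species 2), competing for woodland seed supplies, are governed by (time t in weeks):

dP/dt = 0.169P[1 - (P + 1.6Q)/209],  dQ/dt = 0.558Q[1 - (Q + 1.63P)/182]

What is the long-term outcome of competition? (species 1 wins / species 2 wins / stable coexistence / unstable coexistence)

unstable coexistence (outcome depends on initial conditions)

Compare the nullcline intercepts: K1/α12 = 209/1.6 = 131 < K2 = 182; K2/α21 = 182/1.63 = 112 < K1 = 209.
Since both are reversed, neither can invade when rare; the interior point is a saddle.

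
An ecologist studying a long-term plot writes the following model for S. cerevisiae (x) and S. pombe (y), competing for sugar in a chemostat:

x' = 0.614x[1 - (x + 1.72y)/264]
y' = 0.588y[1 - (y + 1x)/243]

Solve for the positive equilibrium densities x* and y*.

Setting both brackets to zero gives the nullclines x + 1.72y = 264 and 1x + y = 243.
Substituting y = 243 - 1x into the first: x(1 - 1.72·1) = 264 - 1.72·243.
So x* = -154/-0.72 = 214, and then y* = 243 - 1·214 = 29.2.

x* ≈ 214, y* ≈ 29.2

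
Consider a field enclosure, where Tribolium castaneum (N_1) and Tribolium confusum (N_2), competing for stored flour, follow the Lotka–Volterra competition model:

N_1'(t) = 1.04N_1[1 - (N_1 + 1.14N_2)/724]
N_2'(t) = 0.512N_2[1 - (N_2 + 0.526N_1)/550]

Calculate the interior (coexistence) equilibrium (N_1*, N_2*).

Setting both brackets to zero gives the nullclines N_1 + 1.14N_2 = 724 and 0.526N_1 + N_2 = 550.
Substituting N_2 = 550 - 0.526N_1 into the first: N_1(1 - 1.14·0.526) = 724 - 1.14·550.
So N_1* = 97/0.4 = 242, and then N_2* = 550 - 0.526·242 = 423.

N_1* ≈ 242, N_2* ≈ 423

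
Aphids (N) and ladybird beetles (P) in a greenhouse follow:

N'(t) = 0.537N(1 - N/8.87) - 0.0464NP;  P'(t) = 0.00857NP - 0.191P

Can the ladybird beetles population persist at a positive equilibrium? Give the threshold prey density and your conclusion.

The predator equation gives dP/dt > 0 only when N > 0.191/0.00857 = 22.3.
Without the predator, N → K = 8.87. Since 8.87 < 22.3, the predator cannot invade.

Threshold N = 22.3; K < 22.3, so no, the predator goes extinct.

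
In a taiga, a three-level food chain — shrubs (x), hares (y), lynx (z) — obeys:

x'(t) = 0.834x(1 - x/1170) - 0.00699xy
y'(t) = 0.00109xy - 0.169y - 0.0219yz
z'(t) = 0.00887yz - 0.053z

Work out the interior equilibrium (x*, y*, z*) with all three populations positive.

From dz/dt = 0: 0.00887y* = 0.053, so y* = 5.98.
From dx/dt = 0: 0.834(1 - x*/1170) = 0.00699·5.98, giving x* = 1170·(1 - 0.0501) = 1110.
From dy/dt = 0: 0.00109·1110 - 0.169 = 0.0219z*, so z* = 1.04/0.0219 = 47.6.

x* ≈ 1110, y* ≈ 5.98, z* ≈ 47.6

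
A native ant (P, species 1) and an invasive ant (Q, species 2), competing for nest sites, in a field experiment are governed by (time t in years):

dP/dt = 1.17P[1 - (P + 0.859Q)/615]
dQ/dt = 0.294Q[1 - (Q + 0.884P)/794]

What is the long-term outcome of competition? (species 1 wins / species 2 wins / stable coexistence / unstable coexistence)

species 2 excludes species 1

Compare the nullcline intercepts: K1/α12 = 615/0.859 = 716 < K2 = 794; K2/α21 = 794/0.884 = 898 > K1 = 615.
Since the inequalities point opposite ways, species 2 can invade but species 1 cannot.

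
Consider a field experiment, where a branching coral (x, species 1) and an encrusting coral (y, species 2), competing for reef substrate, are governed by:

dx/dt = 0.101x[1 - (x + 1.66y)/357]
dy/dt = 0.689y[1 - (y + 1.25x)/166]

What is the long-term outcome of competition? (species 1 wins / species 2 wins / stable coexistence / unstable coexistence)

Compare the nullcline intercepts: K1/α12 = 357/1.66 = 215 > K2 = 166; K2/α21 = 166/1.25 = 133 < K1 = 357.
Since the inequalities point opposite ways, species 1 can invade but species 2 cannot.

species 1 excludes species 2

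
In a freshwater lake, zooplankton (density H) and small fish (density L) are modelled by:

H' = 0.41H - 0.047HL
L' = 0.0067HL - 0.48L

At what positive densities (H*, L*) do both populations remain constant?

H* ≈ 71.6, L* ≈ 8.72

Set dL/dt = 0 with L > 0: 0.0067H - 0.48 = 0, so H* = 0.48/0.0067 = 71.6.
Set dH/dt = 0 with H > 0: 0.41 - 0.047L = 0, so L* = 0.41/0.047 = 8.72.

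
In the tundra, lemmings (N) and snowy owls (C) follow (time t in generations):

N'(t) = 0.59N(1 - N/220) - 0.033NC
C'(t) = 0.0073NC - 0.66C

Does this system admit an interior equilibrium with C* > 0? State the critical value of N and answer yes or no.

Threshold N = 90.4; K > 90.4, so yes, the predator persists.

The predator equation gives dC/dt > 0 only when N > 0.66/0.0073 = 90.4.
Without the predator, N → K = 220. Since 220 > 90.4, the predator can invade and persist.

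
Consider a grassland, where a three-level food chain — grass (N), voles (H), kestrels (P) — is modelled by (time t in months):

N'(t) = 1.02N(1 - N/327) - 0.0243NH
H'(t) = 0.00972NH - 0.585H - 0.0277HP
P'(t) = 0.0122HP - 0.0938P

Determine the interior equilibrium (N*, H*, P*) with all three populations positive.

From dP/dt = 0: 0.0122H* = 0.0938, so H* = 7.69.
From dN/dt = 0: 1.02(1 - N*/327) = 0.0243·7.69, giving N* = 327·(1 - 0.183) = 267.
From dH/dt = 0: 0.00972·267 - 0.585 = 0.0277P*, so P* = 2.01/0.0277 = 72.6.

N* ≈ 267, H* ≈ 7.69, P* ≈ 72.6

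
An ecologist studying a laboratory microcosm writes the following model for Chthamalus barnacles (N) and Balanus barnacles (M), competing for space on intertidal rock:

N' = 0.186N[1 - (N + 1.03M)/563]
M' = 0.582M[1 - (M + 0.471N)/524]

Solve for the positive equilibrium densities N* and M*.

Setting both brackets to zero gives the nullclines N + 1.03M = 563 and 0.471N + M = 524.
Substituting M = 524 - 0.471N into the first: N(1 - 1.03·0.471) = 563 - 1.03·524.
So N* = 23.3/0.515 = 45.2, and then M* = 524 - 0.471·45.2 = 503.

N* ≈ 45.2, M* ≈ 503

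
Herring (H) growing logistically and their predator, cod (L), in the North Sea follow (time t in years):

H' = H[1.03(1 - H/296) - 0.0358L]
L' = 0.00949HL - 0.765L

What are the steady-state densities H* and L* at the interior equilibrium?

From dL/dt = 0 with L > 0: 0.00949H* = 0.765, so H* = 80.6.
Substitute into dH/dt = 0: 1.03(1 - 80.6/296) = 0.0358L*.
The bracket is 0.728, giving L* = 0.749/0.0358 = 20.9.

H* ≈ 80.6, L* ≈ 20.9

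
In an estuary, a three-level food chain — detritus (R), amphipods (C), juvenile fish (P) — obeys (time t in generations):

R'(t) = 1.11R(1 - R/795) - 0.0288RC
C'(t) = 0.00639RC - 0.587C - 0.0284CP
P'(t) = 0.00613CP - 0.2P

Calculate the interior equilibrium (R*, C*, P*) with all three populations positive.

From dP/dt = 0: 0.00613C* = 0.2, so C* = 32.6.
From dR/dt = 0: 1.11(1 - R*/795) = 0.0288·32.6, giving R* = 795·(1 - 0.847) = 122.
From dC/dt = 0: 0.00639·122 - 0.587 = 0.0284P*, so P* = 0.193/0.0284 = 6.78.

R* ≈ 122, C* ≈ 32.6, P* ≈ 6.78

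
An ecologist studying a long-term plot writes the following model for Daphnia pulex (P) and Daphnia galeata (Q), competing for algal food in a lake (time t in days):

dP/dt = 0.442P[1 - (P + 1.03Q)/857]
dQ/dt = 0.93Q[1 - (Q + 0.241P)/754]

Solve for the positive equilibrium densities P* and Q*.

Setting both brackets to zero gives the nullclines P + 1.03Q = 857 and 0.241P + Q = 754.
Substituting Q = 754 - 0.241P into the first: P(1 - 1.03·0.241) = 857 - 1.03·754.
So P* = 80.4/0.752 = 107, and then Q* = 754 - 0.241·107 = 728.

P* ≈ 107, Q* ≈ 728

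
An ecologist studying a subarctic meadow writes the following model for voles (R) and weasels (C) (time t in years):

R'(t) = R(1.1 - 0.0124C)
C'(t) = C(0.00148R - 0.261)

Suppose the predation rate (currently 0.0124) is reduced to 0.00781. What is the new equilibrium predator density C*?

C* ≈ 141

At the interior fixed point, setting dR/dt = 0 with R > 0 fixes C* = (prey growth rate)/(RC coefficient) — independent of the other coefficients.
With the change, C* = 1.1/0.00781 = 141; it rises from 88.7.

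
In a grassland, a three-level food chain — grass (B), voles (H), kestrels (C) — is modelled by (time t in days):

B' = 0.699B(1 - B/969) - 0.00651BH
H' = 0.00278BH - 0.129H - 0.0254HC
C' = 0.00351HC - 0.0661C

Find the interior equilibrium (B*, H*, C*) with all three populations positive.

From dC/dt = 0: 0.00351H* = 0.0661, so H* = 18.8.
From dB/dt = 0: 0.699(1 - B*/969) = 0.00651·18.8, giving B* = 969·(1 - 0.175) = 799.
From dH/dt = 0: 0.00278·799 - 0.129 = 0.0254C*, so C* = 2.09/0.0254 = 82.4.

B* ≈ 799, H* ≈ 18.8, C* ≈ 82.4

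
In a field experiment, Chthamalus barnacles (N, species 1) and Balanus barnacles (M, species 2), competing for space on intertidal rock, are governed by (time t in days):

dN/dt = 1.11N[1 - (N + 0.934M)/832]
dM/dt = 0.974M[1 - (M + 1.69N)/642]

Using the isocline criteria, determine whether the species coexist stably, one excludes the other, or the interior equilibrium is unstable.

species 1 excludes species 2

Compare the nullcline intercepts: K1/α12 = 832/0.934 = 891 > K2 = 642; K2/α21 = 642/1.69 = 380 < K1 = 832.
Since the inequalities point opposite ways, species 1 can invade but species 2 cannot.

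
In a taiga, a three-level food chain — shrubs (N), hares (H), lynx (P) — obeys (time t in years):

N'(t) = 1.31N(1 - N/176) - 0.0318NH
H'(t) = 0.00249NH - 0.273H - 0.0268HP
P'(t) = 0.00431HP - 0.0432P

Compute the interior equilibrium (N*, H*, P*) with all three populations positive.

From dP/dt = 0: 0.00431H* = 0.0432, so H* = 10.
From dN/dt = 0: 1.31(1 - N*/176) = 0.0318·10, giving N* = 176·(1 - 0.243) = 133.
From dH/dt = 0: 0.00249·133 - 0.273 = 0.0268P*, so P* = 0.0586/0.0268 = 2.19.

N* ≈ 133, H* ≈ 10, P* ≈ 2.19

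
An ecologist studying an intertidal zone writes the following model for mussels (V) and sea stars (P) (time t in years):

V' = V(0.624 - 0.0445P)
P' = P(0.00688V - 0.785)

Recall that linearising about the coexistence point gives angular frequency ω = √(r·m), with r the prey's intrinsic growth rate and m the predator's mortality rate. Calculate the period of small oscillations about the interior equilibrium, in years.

T ≈ 8.98 years

Here r = 0.624 and m = 0.785, so r·m = 0.49.
ω = √0.49 = 0.7 per year, hence T = 2π/ω ≈ 8.98 years.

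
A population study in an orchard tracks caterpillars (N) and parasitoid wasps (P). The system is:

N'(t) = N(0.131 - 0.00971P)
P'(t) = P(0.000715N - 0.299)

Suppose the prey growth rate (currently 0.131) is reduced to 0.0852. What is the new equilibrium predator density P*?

At the interior fixed point, setting dN/dt = 0 with N > 0 fixes P* = (prey growth rate)/(NP coefficient) — independent of the other coefficients.
With the change, P* = 0.0852/0.00971 = 8.77; it falls from 13.5.

P* ≈ 8.77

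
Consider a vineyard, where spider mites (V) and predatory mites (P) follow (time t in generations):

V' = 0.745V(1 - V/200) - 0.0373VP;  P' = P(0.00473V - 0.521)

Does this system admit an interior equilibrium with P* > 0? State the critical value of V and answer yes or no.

The predator equation gives dP/dt > 0 only when V > 0.521/0.00473 = 110.
Without the predator, V → K = 200. Since 200 > 110, the predator can invade and persist.

Threshold V = 110; K > 110, so yes, the predator persists.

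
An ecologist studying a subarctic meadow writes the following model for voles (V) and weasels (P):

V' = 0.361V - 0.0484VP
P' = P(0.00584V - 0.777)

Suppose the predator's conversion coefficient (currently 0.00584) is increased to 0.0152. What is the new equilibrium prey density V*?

V* ≈ 51.1

At the interior fixed point, setting dP/dt = 0 with P > 0 fixes V* = (predator death rate)/(VP coefficient) — independent of the other coefficients.
With the change, V* = 0.777/0.0152 = 51.1; it falls from 133.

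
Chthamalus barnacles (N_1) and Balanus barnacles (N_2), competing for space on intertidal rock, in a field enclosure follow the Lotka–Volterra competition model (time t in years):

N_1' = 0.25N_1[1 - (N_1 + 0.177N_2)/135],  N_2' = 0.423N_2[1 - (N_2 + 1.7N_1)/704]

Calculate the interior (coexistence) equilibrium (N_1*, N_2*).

Setting both brackets to zero gives the nullclines N_1 + 0.177N_2 = 135 and 1.7N_1 + N_2 = 704.
Substituting N_2 = 704 - 1.7N_1 into the first: N_1(1 - 0.177·1.7) = 135 - 0.177·704.
So N_1* = 10.4/0.699 = 14.9, and then N_2* = 704 - 1.7·14.9 = 679.

N_1* ≈ 14.9, N_2* ≈ 679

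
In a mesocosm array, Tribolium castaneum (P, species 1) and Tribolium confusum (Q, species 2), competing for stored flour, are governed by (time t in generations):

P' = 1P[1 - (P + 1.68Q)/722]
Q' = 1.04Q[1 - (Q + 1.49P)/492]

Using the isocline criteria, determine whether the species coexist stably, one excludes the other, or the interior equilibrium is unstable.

unstable coexistence (outcome depends on initial conditions)

Compare the nullcline intercepts: K1/α12 = 722/1.68 = 430 < K2 = 492; K2/α21 = 492/1.49 = 330 < K1 = 722.
Since both are reversed, neither can invade when rare; the interior point is a saddle.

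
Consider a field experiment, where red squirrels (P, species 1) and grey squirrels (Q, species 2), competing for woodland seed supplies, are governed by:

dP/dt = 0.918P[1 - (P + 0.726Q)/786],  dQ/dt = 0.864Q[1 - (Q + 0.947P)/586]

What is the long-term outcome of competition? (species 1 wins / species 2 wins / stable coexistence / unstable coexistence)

species 1 excludes species 2

Compare the nullcline intercepts: K1/α12 = 786/0.726 = 1080 > K2 = 586; K2/α21 = 586/0.947 = 619 < K1 = 786.
Since the inequalities point opposite ways, species 1 can invade but species 2 cannot.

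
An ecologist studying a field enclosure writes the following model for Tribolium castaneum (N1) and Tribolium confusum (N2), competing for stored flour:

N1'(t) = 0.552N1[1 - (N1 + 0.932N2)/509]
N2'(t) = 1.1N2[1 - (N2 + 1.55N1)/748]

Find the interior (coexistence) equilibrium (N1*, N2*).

Setting both brackets to zero gives the nullclines N1 + 0.932N2 = 509 and 1.55N1 + N2 = 748.
Substituting N2 = 748 - 1.55N1 into the first: N1(1 - 0.932·1.55) = 509 - 0.932·748.
So N1* = -188/-0.445 = 423, and then N2* = 748 - 1.55·423 = 92.1.

N1* ≈ 423, N2* ≈ 92.1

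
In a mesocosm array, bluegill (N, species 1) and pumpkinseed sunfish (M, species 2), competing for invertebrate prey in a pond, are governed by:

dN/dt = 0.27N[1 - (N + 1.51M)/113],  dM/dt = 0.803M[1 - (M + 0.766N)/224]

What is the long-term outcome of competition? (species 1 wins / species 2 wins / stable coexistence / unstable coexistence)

species 2 excludes species 1

Compare the nullcline intercepts: K1/α12 = 113/1.51 = 74.8 < K2 = 224; K2/α21 = 224/0.766 = 292 > K1 = 113.
Since the inequalities point opposite ways, species 2 can invade but species 1 cannot.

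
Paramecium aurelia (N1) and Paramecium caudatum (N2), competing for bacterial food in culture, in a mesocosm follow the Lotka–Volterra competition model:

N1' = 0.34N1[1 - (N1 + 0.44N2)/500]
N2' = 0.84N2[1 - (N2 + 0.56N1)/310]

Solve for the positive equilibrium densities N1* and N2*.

N1* ≈ 482, N2* ≈ 39.8

Setting both brackets to zero gives the nullclines N1 + 0.44N2 = 500 and 0.56N1 + N2 = 310.
Substituting N2 = 310 - 0.56N1 into the first: N1(1 - 0.44·0.56) = 500 - 0.44·310.
So N1* = 364/0.754 = 482, and then N2* = 310 - 0.56·482 = 39.8.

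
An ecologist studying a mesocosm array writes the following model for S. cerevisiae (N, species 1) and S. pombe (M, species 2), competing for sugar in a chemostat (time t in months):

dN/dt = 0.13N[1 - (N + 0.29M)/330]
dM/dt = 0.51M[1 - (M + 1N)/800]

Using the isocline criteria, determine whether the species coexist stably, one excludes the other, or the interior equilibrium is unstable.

Compare the nullcline intercepts: K1/α12 = 330/0.29 = 1140 > K2 = 800; K2/α21 = 800/1 = 800 > K1 = 330.
Since both inequalities hold, each species can invade when rare, so the interior equilibrium is stable.

stable coexistence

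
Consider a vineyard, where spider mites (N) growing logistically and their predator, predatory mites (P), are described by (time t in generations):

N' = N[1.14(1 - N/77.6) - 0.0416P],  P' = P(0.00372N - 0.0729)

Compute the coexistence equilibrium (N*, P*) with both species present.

N* ≈ 19.6, P* ≈ 20.5

From dP/dt = 0 with P > 0: 0.00372N* = 0.0729, so N* = 19.6.
Substitute into dN/dt = 0: 1.14(1 - 19.6/77.6) = 0.0416P*.
The bracket is 0.747, giving P* = 0.852/0.0416 = 20.5.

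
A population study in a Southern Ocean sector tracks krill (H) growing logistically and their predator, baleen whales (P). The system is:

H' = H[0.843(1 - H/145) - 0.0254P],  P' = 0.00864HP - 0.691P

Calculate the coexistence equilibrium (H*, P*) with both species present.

H* ≈ 80, P* ≈ 14.9

From dP/dt = 0 with P > 0: 0.00864H* = 0.691, so H* = 80.
Substitute into dH/dt = 0: 0.843(1 - 80/145) = 0.0254P*.
The bracket is 0.448, giving P* = 0.378/0.0254 = 14.9.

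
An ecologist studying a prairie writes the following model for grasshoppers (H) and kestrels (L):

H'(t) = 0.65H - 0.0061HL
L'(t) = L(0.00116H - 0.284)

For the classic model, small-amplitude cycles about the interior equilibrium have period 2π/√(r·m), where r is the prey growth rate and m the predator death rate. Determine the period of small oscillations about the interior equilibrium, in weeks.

T ≈ 14.6 weeks

Here r = 0.65 and m = 0.284, so r·m = 0.185.
ω = √0.185 = 0.43 per week, hence T = 2π/ω ≈ 14.6 weeks.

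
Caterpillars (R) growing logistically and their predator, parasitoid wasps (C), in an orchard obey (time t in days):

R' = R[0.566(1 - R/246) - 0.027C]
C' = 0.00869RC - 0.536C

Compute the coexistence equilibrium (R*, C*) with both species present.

R* ≈ 61.7, C* ≈ 15.7

From dC/dt = 0 with C > 0: 0.00869R* = 0.536, so R* = 61.7.
Substitute into dR/dt = 0: 0.566(1 - 61.7/246) = 0.027C*.
The bracket is 0.749, giving C* = 0.424/0.027 = 15.7.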